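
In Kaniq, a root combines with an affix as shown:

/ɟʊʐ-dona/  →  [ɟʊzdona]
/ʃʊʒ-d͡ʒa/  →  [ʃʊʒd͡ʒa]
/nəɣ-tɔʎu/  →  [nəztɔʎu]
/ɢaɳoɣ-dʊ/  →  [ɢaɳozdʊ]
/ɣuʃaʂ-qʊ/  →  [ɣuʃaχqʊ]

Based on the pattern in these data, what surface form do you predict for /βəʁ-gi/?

[βəɣgi]

The data show regressive place assimilation: /ʐ/ → [z] before /d/; /ɣ/ → [z] before /t/; /ɣ/ → [z] before /d/; /ʂ/ → [χ] before /q/. In each pair only place changes, matching the following consonant, while manner and voice stay constant.
Nothing changes in [ʃʊʒd͡ʒa]: there the adjacent consonants already agree in place (/ʒ/ and /d͡ʒ/ are both postalveolar), so this form is consistent with the same rule.
/ʁ/ is a voiced uvular fricative. The following trigger /g/ is velar, so /ʁ/ must become velar as well.
Changing only its place to velar gives [ɣ] — the voiced velar fricative.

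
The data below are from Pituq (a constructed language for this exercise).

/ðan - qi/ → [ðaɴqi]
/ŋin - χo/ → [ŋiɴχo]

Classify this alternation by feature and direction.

regressive place assimilation

Underlying /n/ is realised as [ɴ] next to /q/; /q/ itself does not change.
/n/ is alveolar while /q/ is uvular; the output [ɴ] is uvular, matching the trigger — so the feature that spreads is place.
Manner and voice are unchanged, so the assimilation is partial, not total.
Checking the remaining alternation: /n/ → [ɴ] before /χ/ (alveolar → uvular, matching uvular) — only place changes, and always toward the following segment.
Since the segment that changes precedes the conditioning segment, the assimilation is regressive.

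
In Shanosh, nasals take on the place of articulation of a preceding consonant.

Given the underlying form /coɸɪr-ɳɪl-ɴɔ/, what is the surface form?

/ɳ/ is a voiced retroflex nasal. The preceding trigger /r/ is alveolar, so /ɳ/ must become alveolar as well.
Changing only its place to alveolar gives [n] — the voiced alveolar nasal.
At the second juncture, /ɴ/ likewise becomes [n] adjacent to /l/.

[coɸɪrnɪlnɔ]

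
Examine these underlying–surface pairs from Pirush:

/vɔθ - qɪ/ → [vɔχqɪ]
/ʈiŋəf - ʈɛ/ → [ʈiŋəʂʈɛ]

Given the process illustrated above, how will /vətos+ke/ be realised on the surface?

The data show regressive place assimilation: /θ/ → [χ] before /q/; /f/ → [ʂ] before /ʈ/. In each pair only place changes, matching the following consonant, while manner and voice stay constant.
/s/ is a voiceless alveolar fricative. The following trigger /k/ is velar, so /s/ must become velar as well.
Changing only its place to velar gives [x] — the voiceless velar fricative.

[vətoxke]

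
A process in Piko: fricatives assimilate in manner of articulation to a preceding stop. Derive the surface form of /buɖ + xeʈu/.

The rule targets /x/ (voiceless velar fricative), which sits after the trigger /ɖ/ (stop).
A voiceless velar stop is [k], so the surface segment is [k].

[buɖkeʈu]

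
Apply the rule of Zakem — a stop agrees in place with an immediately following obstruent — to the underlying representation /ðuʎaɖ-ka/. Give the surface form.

[ðuʎagka]

/ɖ/ is a voiced retroflex stop. The following trigger /k/ is velar, so /ɖ/ must become velar as well.
Changing only its place to velar gives [g] — the voiced velar stop.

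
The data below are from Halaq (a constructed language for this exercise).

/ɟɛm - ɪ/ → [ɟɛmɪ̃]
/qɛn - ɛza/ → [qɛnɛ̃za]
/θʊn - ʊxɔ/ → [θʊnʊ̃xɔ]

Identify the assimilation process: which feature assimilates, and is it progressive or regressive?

progressive nasality assimilation (vowel nasalisation)

The vowel /ɪ/ surfaces as nasalised [ɪ̃] next to the preceding nasal /m/ — it has acquired the [+nasal] feature of its neighbour.
The other forms show the same pattern: /ɛ/ → [ɛ̃] after /n/; /ʊ/ → [ʊ̃] after /n/ — each time a vowel is nasalised next to a preceding nasal.
Because the conditioning nasal is to the left of the vowel that changes, the process is progressive (perseverative).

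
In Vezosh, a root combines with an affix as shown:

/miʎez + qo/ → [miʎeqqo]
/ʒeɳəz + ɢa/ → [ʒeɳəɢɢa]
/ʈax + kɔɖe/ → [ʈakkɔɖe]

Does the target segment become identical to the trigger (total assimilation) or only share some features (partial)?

total assimilation

Comparing underlying and surface forms, /z/ → [q] is the alternation; the neighbouring /q/ is constant.
The output [q] is identical to the trigger /q/ — every feature (place, manner, voicing) has been copied — so this is total assimilation.
The remaining alternations confirm this: /z/ → [ɢ] before /ɢ/; /x/ → [k] before /k/ — in each case the output is a copy of the following consonant.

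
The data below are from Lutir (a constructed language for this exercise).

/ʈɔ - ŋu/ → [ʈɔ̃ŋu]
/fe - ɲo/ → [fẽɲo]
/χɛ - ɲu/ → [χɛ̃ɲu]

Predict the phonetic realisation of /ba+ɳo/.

[bãɳo]

The data show regressive nasality assimilation (vowel nasalisation): /ɔ/ → [ɔ̃] before /ŋ/; /e/ → [ẽ] before /ɲ/; /ɛ/ → [ɛ̃] before /ɲ/ — a vowel is nasalised by an immediately following nasal consonant.
/a/ sits next to the nasal /ɳ/ and is therefore nasalised to [ã].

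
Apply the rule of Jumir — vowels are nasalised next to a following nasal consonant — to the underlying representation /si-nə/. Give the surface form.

/i/ sits next to the nasal /n/ and is therefore nasalised to [ĩ].

[sĩnə]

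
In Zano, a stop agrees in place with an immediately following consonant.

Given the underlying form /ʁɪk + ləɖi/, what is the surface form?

/k/ is a voiceless velar stop. The following trigger /l/ is alveolar, so /k/ must become alveolar as well.
Changing only its place to alveolar gives [t] — the voiceless alveolar stop.

[ʁɪtləɖi]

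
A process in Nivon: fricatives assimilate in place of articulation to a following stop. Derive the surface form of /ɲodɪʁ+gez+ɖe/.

[ɲodɪɣgeʐɖe]

/ʁ/ is a voiced uvular fricative. The following trigger /g/ is velar, so /ʁ/ must become velar as well.
A voiced velar fricative is [ɣ], so the surface segment is [ɣ].
At the second juncture, /z/ likewise becomes [ʐ] adjacent to /ɖ/.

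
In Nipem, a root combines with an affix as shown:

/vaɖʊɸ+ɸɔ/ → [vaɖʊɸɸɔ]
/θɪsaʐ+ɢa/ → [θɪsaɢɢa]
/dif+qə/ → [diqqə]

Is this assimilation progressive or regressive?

The segment that alternates is /ʐ/, which surfaces as [ɢ] when adjacent to /ɢ/.
The output [ɢ] is identical to the trigger /ɢ/ — every feature (place, manner, voicing) has been copied — so this is total assimilation.
The other form behaves the same way: /f/ → [q] before /q/ — in each case the output is a copy of the following consonant.
In [vaɖʊɸɸɔ] the two consonants at the boundary are already identical (/ɸ/ + /ɸ/), so the rule applies vacuously and nothing changes.
Since the segment that changes precedes the conditioning segment, the assimilation is regressive.

regressive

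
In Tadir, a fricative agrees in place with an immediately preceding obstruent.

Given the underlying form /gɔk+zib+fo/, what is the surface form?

[gɔkɣibɸo]

/z/ is a voiced alveolar fricative. The preceding trigger /k/ is velar, so /z/ must become velar as well.
The voiced velar fricative is [ɣ], so /z/ → [ɣ].
The same rule applies at the second boundary: /f/ → [ɸ] next to /b/.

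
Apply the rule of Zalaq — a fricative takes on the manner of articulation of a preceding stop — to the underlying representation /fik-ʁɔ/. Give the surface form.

[fikɢɔ]

The rule targets /ʁ/ (voiced uvular fricative), which sits after the trigger /k/ (stop).
Changing only its manner to stop gives [ɢ] — the voiced uvular stop.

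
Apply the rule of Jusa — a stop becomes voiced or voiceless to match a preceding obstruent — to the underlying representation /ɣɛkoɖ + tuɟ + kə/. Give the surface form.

The rule targets /t/ (voiceless alveolar stop), which sits after the trigger /ɖ/ (voiced).
A voiced alveolar stop is [d], so the surface segment is [d].
At the second juncture, /k/ likewise becomes [g] adjacent to /ɟ/.

[ɣɛkoɖduɟgə]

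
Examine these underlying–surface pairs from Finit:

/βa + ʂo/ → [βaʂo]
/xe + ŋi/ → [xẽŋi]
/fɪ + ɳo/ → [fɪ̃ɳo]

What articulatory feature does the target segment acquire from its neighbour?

The vowel /e/ surfaces as nasalised [ẽ] next to the following nasal /ŋ/ — it has acquired the [+nasal] feature of its neighbour.
Likewise in the remaining data: /ɪ/ → [ɪ̃] before /ɳ/ — each time a vowel is nasalised next to a following nasal.
No change occurs in [βaʂo] because the vowel at the boundary is adjacent to an oral consonant, not a nasal (/a/ next to /ʂ/).

nasality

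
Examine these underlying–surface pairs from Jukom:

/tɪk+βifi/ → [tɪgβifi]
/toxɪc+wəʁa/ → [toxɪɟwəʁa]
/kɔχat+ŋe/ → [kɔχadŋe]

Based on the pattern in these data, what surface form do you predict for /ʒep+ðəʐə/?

[ʒebðəʐə]

The data show regressive voicing assimilation: /k/ → [g] before /β/; /c/ → [ɟ] before /w/; /t/ → [d] before /ŋ/. In each pair only voicing changes, matching the following consonant, while place and manner stay constant.
/p/ is a voiceless bilabial stop. The following trigger /ð/ is voiced, so /p/ must become voiced as well.
A voiced bilabial stop is [b], so the surface segment is [b].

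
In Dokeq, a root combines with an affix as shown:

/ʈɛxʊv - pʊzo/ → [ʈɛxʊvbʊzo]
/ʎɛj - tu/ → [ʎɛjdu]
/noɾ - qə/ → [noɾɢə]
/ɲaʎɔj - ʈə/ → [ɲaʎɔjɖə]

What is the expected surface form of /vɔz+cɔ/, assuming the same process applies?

The data show progressive voicing assimilation: /p/ → [b] after /v/; /t/ → [d] after /j/; /q/ → [ɢ] after /ɾ/; /ʈ/ → [ɖ] after /j/. In each pair only voicing changes, matching the preceding consonant, while place and manner stay constant.
/c/ is a voiceless palatal stop. The preceding trigger /z/ is voiced, so /c/ must become voiced as well.
A voiced palatal stop is [ɟ], so the surface segment is [ɟ].

[vɔzɟɔ]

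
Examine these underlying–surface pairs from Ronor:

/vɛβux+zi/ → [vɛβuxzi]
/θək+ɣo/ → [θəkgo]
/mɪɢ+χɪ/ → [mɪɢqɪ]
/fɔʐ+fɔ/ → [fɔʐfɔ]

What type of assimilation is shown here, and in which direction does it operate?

progressive manner assimilation

Underlying /ɣ/ is realised as [g] next to /k/; /k/ itself does not change.
/ɣ/ is a fricative while /k/ is a stop; the output [g] is a stop, matching the trigger — so the feature that spreads is manner.
Place and voice are unchanged, so the assimilation is partial, not total.
The same holds elsewhere in the data: /χ/ → [q] after /ɢ/ (fricative → stop, matching a stop) — only manner changes, and always toward the preceding segment.
Nothing changes in [vɛβuxzi], [fɔʐfɔ]: there the adjacent consonants already agree in manner (/z/ and /x/ are both fricatives; /f/ and /ʐ/ are both fricatives), so these forms are consistent with the same rule.
The trigger is the preceding segment, so the direction is progressive (perseverative).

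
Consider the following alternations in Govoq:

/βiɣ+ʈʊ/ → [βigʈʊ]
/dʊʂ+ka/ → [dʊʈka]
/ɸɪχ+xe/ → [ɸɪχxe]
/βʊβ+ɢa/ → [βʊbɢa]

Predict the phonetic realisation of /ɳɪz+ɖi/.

The data show regressive manner assimilation: /ɣ/ → [g] before /ʈ/; /ʂ/ → [ʈ] before /k/; /β/ → [b] before /ɢ/. In each pair only manner changes, matching the following consonant, while place and voice stay constant.
No alternation appears in [ɸɪχxe]: there the adjacent consonants already agree in manner (/χ/ and /x/ are both fricatives), so this form is consistent with the same rule.
/z/ is a voiced alveolar fricative. The following trigger /ɖ/ is a stop, so /z/ must become a stop as well.
The voiced alveolar stop is [d], so /z/ → [d].

[ɳɪdɖi]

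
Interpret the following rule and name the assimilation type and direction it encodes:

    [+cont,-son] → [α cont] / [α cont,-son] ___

progressive manner assimilation

The shared variable α links the value of [cont] on the target to that of the neighbouring obstruent. [cont] distinguishes stops from fricatives — a manner-of-articulation feature — so this is manner assimilation.
Since the environment is written before the underscore, the trigger precedes the target; the direction is progressive.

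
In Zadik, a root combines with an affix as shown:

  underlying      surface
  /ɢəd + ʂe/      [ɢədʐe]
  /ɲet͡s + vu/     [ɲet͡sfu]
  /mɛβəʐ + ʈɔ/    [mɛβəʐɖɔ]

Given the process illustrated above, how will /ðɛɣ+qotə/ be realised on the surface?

The data show progressive voicing assimilation: /ʂ/ → [ʐ] after /d/; /v/ → [f] after /t͡s/; /ʈ/ → [ɖ] after /ʐ/. In each pair only voicing changes, matching the preceding consonant, while place and manner stay constant.
/q/ is a voiceless uvular stop. The preceding trigger /ɣ/ is voiced, so /q/ must become voiced as well.
Changing only its voicing to voiced gives [ɢ] — the voiced uvular stop.

[ðɛɣɢotə]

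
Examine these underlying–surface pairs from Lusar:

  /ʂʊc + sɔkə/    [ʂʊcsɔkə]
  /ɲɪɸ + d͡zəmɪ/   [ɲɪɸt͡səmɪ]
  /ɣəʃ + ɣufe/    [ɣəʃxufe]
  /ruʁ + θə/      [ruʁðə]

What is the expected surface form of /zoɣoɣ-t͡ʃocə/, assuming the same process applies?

[zoɣoɣd͡ʒocə]

The data show progressive voicing assimilation: /d͡z/ → [t͡s] after /ɸ/; /ɣ/ → [x] after /ʃ/; /θ/ → [ð] after /ʁ/. In each pair only voicing changes, matching the preceding consonant, while place and manner stay constant.
No alternation appears in [ʂʊcsɔkə]: there the adjacent consonants already agree in voicing (/s/ and /c/ are both voiceless), so this form is consistent with the same rule.
The rule targets /t͡ʃ/ (voiceless postalveolar affricate), which sits after the trigger /ɣ/ (voiced).
A voiced postalveolar affricate is [d͡ʒ], so the surface segment is [d͡ʒ].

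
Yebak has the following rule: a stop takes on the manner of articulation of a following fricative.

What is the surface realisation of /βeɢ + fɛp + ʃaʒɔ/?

[βeʁfɛɸʃaʒɔ]

The rule targets /ɢ/ (voiced uvular stop), which sits before the trigger /f/ (fricative).
Changing only its manner to fricative gives [ʁ] — the voiced uvular fricative.
At the second juncture, /p/ likewise becomes [ɸ] adjacent to /ʃ/.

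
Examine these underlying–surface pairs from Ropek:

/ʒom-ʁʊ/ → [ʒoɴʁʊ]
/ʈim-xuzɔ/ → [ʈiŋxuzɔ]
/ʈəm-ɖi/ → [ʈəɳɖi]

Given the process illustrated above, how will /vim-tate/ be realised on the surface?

The data show regressive place assimilation: /m/ → [ɴ] before /ʁ/; /m/ → [ŋ] before /x/; /m/ → [ɳ] before /ɖ/. In each pair only place changes, matching the following consonant, while manner and voice stay constant.
/m/ is a voiced bilabial nasal. The following trigger /t/ is alveolar, so /m/ must become alveolar as well.
Changing only its place to alveolar gives [n] — the voiced alveolar nasal.

[vintate]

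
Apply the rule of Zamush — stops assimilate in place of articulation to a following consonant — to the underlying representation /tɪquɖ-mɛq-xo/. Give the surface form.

The rule targets /ɖ/ (voiced retroflex stop), which sits before the trigger /m/ (bilabial).
The voiced bilabial stop is [b], so /ɖ/ → [b].
At the second juncture, /q/ likewise becomes [k] adjacent to /x/.

[tɪqubmɛkxo]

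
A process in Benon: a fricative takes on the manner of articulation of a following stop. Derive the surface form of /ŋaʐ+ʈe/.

[ŋaɖʈe]

The rule targets /ʐ/ (voiced retroflex fricative), which sits before the trigger /ʈ/ (stop).
The voiced retroflex stop is [ɖ], so /ʐ/ → [ɖ].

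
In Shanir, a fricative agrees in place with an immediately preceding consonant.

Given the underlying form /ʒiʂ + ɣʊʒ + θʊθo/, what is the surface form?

/ɣ/ is a voiced velar fricative. The preceding trigger /ʂ/ is retroflex, so /ɣ/ must become retroflex as well.
The voiced retroflex fricative is [ʐ], so /ɣ/ → [ʐ].
At the second juncture, /θ/ likewise becomes [ʃ] adjacent to /ʒ/.

[ʒiʂʐʊʒʃʊθo]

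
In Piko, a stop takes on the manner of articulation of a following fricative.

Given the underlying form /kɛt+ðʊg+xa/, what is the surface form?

[kɛsðʊɣxa]

/t/ is a voiceless alveolar stop. The following trigger /ð/ is a fricative, so /t/ must become a fricative as well.
Changing only its manner to fricative gives [s] — the voiceless alveolar fricative.
At the second juncture, /g/ likewise becomes [ɣ] adjacent to /x/.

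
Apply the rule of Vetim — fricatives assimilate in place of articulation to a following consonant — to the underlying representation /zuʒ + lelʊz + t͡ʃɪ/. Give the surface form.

[zuzlelʊʒt͡ʃɪ]

/ʒ/ is a voiced postalveolar fricative. The following trigger /l/ is alveolar, so /ʒ/ must become alveolar as well.
The voiced alveolar fricative is [z], so /ʒ/ → [z].
The same rule applies at the second boundary: /z/ → [ʒ] next to /t͡ʃ/.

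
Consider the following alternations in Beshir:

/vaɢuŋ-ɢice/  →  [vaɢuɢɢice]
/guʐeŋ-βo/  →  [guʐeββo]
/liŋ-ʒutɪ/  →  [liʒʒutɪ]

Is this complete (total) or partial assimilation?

total assimilation

The segment that alternates is /ŋ/, which surfaces as [ɢ] when adjacent to /ɢ/.
The output [ɢ] is identical to the trigger /ɢ/ — every feature (place, manner, voicing) has been copied — so this is total assimilation.
The other forms behave the same way: /ŋ/ → [β] before /β/; /ŋ/ → [ʒ] before /ʒ/ — in each case the output is a copy of the following consonant.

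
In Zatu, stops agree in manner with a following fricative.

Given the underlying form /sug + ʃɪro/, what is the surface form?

The rule targets /g/ (voiced velar stop), which sits before the trigger /ʃ/ (fricative).
The voiced velar fricative is [ɣ], so /g/ → [ɣ].

[suɣʃɪro]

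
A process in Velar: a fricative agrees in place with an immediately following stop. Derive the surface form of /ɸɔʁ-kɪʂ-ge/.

[ɸɔɣkɪxge]

The rule targets /ʁ/ (voiced uvular fricative), which sits before the trigger /k/ (velar).
A voiced velar fricative is [ɣ], so the surface segment is [ɣ].
The same rule applies at the second boundary: /ʂ/ → [x] next to /g/.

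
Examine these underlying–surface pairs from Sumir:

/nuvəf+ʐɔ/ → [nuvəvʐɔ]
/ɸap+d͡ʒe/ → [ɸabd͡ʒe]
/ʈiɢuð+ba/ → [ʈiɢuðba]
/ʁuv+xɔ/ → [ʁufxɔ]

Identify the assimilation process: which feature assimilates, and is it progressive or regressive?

Comparing underlying and surface forms, /f/ → [v] is the alternation; the neighbouring /ʐ/ is constant.
/f/ is voiceless while /ʐ/ is voiced; the output [v] is voiced, matching the trigger — so the feature that spreads is voicing.
Place and manner are unchanged, so the assimilation is partial, not total.
The same holds elsewhere in the data: /p/ → [b] before /d͡ʒ/ (voiceless → voiced, matching voiced); /v/ → [f] before /x/ (voiced → voiceless, matching voiceless) — only voicing changes, and always toward the following segment.
Nothing changes in [ʈiɢuðba]: there the adjacent consonants already agree in voicing (/ð/ and /b/ are both voiced), so this form is consistent with the same rule.
Since the segment that changes precedes the conditioning segment, the assimilation is regressive.

regressive voicing assimilation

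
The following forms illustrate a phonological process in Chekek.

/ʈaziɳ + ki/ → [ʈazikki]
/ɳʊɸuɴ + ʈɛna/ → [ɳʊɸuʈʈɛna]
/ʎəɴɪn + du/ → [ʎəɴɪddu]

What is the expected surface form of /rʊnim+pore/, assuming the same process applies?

The data show regressive total assimilation (/ɳ/ → [k] before /k/; /ɴ/ → [ʈ] before /ʈ/; /n/ → [d] before /d/): in every case the target segment becomes identical to its following neighbour, copying more than a single feature.
/m/ is the segment targeted by the rule; it sits immediately before /p/, so it assimilates completely and surfaces as [p].

[rʊnippore]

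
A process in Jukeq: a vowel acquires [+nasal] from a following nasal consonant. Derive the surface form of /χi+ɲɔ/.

[χĩɲɔ]

The vowel /i/ is adjacent to the following nasal /ɲ/, so it acquires [+nasal] and surfaces as [ĩ].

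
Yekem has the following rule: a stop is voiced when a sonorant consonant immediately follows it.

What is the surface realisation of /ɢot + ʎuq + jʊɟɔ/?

[ɢodʎuɢjʊɟɔ]

/t/ is a voiceless alveolar stop. The following trigger /ʎ/ is voiced, so /t/ must become voiced as well.
A voiced alveolar stop is [d], so the surface segment is [d].
At the second juncture, /q/ likewise becomes [ɢ] adjacent to /j/.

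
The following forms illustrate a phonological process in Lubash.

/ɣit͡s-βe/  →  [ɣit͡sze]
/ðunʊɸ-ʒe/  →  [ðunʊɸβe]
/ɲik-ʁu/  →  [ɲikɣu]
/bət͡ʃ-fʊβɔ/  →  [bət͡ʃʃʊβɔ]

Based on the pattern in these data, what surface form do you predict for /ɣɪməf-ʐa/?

The data show progressive place assimilation: /β/ → [z] after /t͡s/; /ʒ/ → [β] after /ɸ/; /ʁ/ → [ɣ] after /k/; /f/ → [ʃ] after /t͡ʃ/. In each pair only place changes, matching the preceding consonant, while manner and voice stay constant.
The rule targets /ʐ/ (voiced retroflex fricative), which sits after the trigger /f/ (labiodental).
The voiced labiodental fricative is [v], so /ʐ/ → [v].

[ɣɪməfva]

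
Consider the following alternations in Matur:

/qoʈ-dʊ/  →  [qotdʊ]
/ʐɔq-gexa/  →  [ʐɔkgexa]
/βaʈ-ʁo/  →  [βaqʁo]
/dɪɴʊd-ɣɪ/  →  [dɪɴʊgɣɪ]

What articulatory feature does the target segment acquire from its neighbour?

place

The segment that alternates is /ʈ/, which surfaces as [t] when adjacent to /d/.
The change retroflex → alveolar matches the place of the following /d/, identifying this as place assimilation.
Checking the remaining alternations: /q/ → [k] before /g/ (uvular → velar, matching velar); /ʈ/ → [q] before /ʁ/ (retroflex → uvular, matching uvular); /d/ → [g] before /ɣ/ (alveolar → velar, matching velar) — only place changes, and always toward the following segment.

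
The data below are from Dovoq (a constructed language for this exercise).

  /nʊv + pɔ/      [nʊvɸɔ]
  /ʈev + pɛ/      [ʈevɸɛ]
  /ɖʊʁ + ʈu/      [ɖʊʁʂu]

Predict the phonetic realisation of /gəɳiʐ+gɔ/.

[gəɳiʐɣɔ]

The data show progressive manner assimilation: /p/ → [ɸ] after /v/; /ʈ/ → [ʂ] after /ʁ/. In each pair only manner changes, matching the preceding consonant, while place and voice stay constant.
The rule targets /g/ (voiced velar stop), which sits after the trigger /ʐ/ (fricative).
Changing only its manner to fricative gives [ɣ] — the voiced velar fricative.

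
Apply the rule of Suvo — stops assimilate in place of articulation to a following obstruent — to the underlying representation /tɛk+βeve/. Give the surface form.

[tɛpβeve]

The rule targets /k/ (voiceless velar stop), which sits before the trigger /β/ (bilabial).
The voiceless bilabial stop is [p], so /k/ → [p].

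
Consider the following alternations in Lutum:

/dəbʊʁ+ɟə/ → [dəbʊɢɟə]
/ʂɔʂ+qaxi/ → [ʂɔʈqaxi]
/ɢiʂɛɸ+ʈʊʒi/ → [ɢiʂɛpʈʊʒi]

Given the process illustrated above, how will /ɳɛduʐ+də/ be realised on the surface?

[ɳɛduɖdə]

The data show regressive manner assimilation: /ʁ/ → [ɢ] before /ɟ/; /ʂ/ → [ʈ] before /q/; /ɸ/ → [p] before /ʈ/. In each pair only manner changes, matching the following consonant, while place and voice stay constant.
/ʐ/ is a voiced retroflex fricative. The following trigger /d/ is a stop, so /ʐ/ must become a stop as well.
Changing only its manner to stop gives [ɖ] — the voiced retroflex stop.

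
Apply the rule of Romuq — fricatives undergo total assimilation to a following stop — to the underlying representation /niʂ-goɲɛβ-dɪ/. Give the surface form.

/ʂ/ is the segment targeted by the rule; it sits immediately before /g/, so it assimilates completely and surfaces as [g].
The same rule applies at the second boundary: /β/ → [d] next to /d/.

[niggoɲɛddɪ]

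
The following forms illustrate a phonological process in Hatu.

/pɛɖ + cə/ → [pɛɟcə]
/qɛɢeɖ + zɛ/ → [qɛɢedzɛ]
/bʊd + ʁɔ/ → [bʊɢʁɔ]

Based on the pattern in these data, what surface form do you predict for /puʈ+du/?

The data show regressive place assimilation: /ɖ/ → [ɟ] before /c/; /ɖ/ → [d] before /z/; /d/ → [ɢ] before /ʁ/. In each pair only place changes, matching the following consonant, while manner and voice stay constant.
/ʈ/ is a voiceless retroflex stop. The following trigger /d/ is alveolar, so /ʈ/ must become alveolar as well.
The voiceless alveolar stop is [t], so /ʈ/ → [t].

[putdu]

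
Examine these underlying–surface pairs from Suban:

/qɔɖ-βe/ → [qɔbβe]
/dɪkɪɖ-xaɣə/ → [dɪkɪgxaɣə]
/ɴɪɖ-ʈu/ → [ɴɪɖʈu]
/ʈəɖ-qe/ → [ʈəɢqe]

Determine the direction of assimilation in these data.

regressive

The segment that alternates is /ɖ/, which surfaces as [b] when adjacent to /β/.
The change retroflex → bilabial matches the place of the following /β/, identifying this as place assimilation.
Checking the remaining alternations: /ɖ/ → [g] before /x/ (retroflex → velar, matching velar); /ɖ/ → [ɢ] before /q/ (retroflex → uvular, matching uvular) — only place changes, and always toward the following segment.
Nothing changes in [ɴɪɖʈu]: there the adjacent consonants already agree in place (/ɖ/ and /ʈ/ are both retroflex), so this form is consistent with the same rule.
The trigger is the following segment, so the direction is regressive (anticipatory).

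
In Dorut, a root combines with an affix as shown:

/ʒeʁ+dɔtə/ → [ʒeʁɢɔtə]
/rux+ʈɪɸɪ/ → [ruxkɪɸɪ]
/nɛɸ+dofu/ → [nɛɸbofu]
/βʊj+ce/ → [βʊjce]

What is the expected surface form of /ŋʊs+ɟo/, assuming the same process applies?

The data show progressive place assimilation: /d/ → [ɢ] after /ʁ/; /ʈ/ → [k] after /x/; /d/ → [b] after /ɸ/. In each pair only place changes, matching the preceding consonant, while manner and voice stay constant.
Nothing changes in [βʊjce]: there the adjacent consonants already agree in place (/c/ and /j/ are both palatal), so this form is consistent with the same rule.
The rule targets /ɟ/ (voiced palatal stop), which sits after the trigger /s/ (alveolar).
Changing only its place to alveolar gives [d] — the voiced alveolar stop.

[ŋʊsdo]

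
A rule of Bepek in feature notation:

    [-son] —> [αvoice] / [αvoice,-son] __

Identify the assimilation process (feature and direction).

progressive voicing assimilation

The shared variable α links the value of [voice] on the target to the same value on the neighbouring segment, so voicing is the feature that assimilates.
The conditioning segment sits to the left of the focus bar, meaning the trigger precedes the segment that changes — progressive assimilation.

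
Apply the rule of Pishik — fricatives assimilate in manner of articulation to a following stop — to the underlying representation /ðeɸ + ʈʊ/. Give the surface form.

[ðepʈʊ]

/ɸ/ is a voiceless bilabial fricative. The following trigger /ʈ/ is a stop, so /ɸ/ must become a stop as well.
The voiceless bilabial stop is [p], so /ɸ/ → [p].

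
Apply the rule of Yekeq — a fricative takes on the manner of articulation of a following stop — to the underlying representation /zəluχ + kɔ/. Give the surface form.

The rule targets /χ/ (voiceless uvular fricative), which sits before the trigger /k/ (stop).
Changing only its manner to stop gives [q] — the voiceless uvular stop.

[zəluqkɔ]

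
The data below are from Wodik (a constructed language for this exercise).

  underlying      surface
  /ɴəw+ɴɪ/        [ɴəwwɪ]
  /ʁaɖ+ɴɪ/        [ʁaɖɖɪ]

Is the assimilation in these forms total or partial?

Comparing underlying and surface forms, /ɴ/ → [w] is the alternation; the neighbouring /w/ is constant.
The output [w] is identical to the trigger /w/ — every feature (place, manner, voicing) has been copied — so this is total assimilation.
The other form behaves the same way: /ɴ/ → [ɖ] after /ɖ/ — in each case the output is a copy of the preceding consonant.

total assimilation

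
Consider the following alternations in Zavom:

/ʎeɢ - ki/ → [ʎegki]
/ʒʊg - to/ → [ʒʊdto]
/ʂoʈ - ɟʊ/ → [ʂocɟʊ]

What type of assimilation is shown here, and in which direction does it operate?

regressive place assimilation

The segment that alternates is /ɢ/, which surfaces as [g] when adjacent to /k/.
The change uvular → velar matches the place of the following /k/, identifying this as place assimilation.
Manner and voice are unchanged, so the assimilation is partial, not total.
The same holds elsewhere in the data: /g/ → [d] before /t/ (velar → alveolar, matching alveolar); /ʈ/ → [c] before /ɟ/ (retroflex → palatal, matching palatal) — only place changes, and always toward the following segment.
The trigger is the following segment, so the direction is regressive (anticipatory).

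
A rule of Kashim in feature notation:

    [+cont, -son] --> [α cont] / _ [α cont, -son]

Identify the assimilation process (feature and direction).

regressive manner assimilation

The shared variable α links the value of [cont] on the target to that of the neighbouring obstruent. [cont] distinguishes stops from fricatives — a manner-of-articulation feature — so this is manner assimilation.
Since the environment is written after the underscore, the trigger follows the target; the direction is regressive.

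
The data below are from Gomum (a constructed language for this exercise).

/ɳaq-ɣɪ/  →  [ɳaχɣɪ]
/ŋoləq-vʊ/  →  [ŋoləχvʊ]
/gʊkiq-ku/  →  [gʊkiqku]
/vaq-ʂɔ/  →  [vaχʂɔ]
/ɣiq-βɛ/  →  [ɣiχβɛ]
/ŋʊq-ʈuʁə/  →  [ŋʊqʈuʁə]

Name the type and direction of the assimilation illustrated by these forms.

regressive manner assimilation

Comparing underlying and surface forms, /q/ → [χ] is the alternation; the neighbouring /ɣ/ is constant.
The change stop → fricative matches the manner of the following /ɣ/, identifying this as manner assimilation.
Place and voice are unchanged, so the assimilation is partial, not total.
The same holds elsewhere in the data: /q/ → [χ] before /v/ (stop → fricative, matching a fricative); /q/ → [χ] before /ʂ/ (stop → fricative, matching a fricative); /q/ → [χ] before /β/ (stop → fricative, matching a fricative) — only manner changes, and always toward the following segment.
No alternation appears in [gʊkiqku], [ŋʊqʈuʁə]: there the adjacent consonants already agree in manner (/q/ and /k/ are both stops; /q/ and /ʈ/ are both stops), so these forms are consistent with the same rule.
The trigger is the following segment, so the direction is regressive (anticipatory).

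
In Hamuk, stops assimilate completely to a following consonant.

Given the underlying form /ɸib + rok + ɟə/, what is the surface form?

[ɸirroɟɟə]

/b/ is the segment targeted by the rule; it sits immediately before /r/, so it assimilates completely and surfaces as [r].
The same rule applies at the second boundary: /k/ → [ɟ] next to /ɟ/.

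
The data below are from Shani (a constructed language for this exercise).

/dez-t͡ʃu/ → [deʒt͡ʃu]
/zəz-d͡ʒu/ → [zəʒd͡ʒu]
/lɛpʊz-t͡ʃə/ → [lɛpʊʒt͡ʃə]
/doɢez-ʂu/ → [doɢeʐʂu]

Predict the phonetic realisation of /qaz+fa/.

[qavfa]

The data show regressive place assimilation: /z/ → [ʒ] before /t͡ʃ/; /z/ → [ʒ] before /d͡ʒ/; /z/ → [ʐ] before /ʂ/. In each pair only place changes, matching the following consonant, while manner and voice stay constant.
The rule targets /z/ (voiced alveolar fricative), which sits before the trigger /f/ (labiodental).
Changing only its place to labiodental gives [v] — the voiced labiodental fricative.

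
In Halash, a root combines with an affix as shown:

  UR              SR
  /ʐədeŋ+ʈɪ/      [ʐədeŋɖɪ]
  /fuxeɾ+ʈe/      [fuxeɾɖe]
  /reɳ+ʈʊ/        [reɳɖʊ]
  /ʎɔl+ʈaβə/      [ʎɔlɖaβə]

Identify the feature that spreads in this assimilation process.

voicing

Comparing underlying and surface forms, /ʈ/ → [ɖ] is the alternation; the neighbouring /ŋ/ is constant.
/ʈ/ is voiceless while /ŋ/ is voiced; the output [ɖ] is voiced, matching the trigger — so the feature that spreads is voicing.
Checking the remaining alternations: /ʈ/ → [ɖ] after /ɾ/ (voiceless → voiced, matching voiced); /ʈ/ → [ɖ] after /ɳ/ (voiceless → voiced, matching voiced); /ʈ/ → [ɖ] after /l/ (voiceless → voiced, matching voiced) — only voicing changes, and always toward the preceding segment.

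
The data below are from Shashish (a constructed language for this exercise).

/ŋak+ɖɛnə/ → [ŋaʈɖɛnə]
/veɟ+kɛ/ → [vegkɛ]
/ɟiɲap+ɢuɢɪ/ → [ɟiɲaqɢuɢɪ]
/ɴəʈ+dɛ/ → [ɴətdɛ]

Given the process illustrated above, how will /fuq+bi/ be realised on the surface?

The data show regressive place assimilation: /k/ → [ʈ] before /ɖ/; /ɟ/ → [g] before /k/; /p/ → [q] before /ɢ/; /ʈ/ → [t] before /d/. In each pair only place changes, matching the following consonant, while manner and voice stay constant.
The rule targets /q/ (voiceless uvular stop), which sits before the trigger /b/ (bilabial).
A voiceless bilabial stop is [p], so the surface segment is [p].

[fupbi]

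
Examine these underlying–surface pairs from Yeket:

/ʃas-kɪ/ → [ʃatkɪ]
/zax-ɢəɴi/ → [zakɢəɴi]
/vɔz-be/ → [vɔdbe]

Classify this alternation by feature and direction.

regressive manner assimilation

Underlying /s/ is realised as [t] next to /k/; /k/ itself does not change.
The change fricative → stop matches the manner of the following /k/, identifying this as manner assimilation.
Place and voice are unchanged, so the assimilation is partial, not total.
The other alternating forms pattern the same way: /x/ → [k] before /ɢ/ (fricative → stop, matching a stop); /z/ → [d] before /b/ (fricative → stop, matching a stop) — only manner changes, and always toward the following segment.
Since the segment that changes precedes the conditioning segment, the assimilation is regressive.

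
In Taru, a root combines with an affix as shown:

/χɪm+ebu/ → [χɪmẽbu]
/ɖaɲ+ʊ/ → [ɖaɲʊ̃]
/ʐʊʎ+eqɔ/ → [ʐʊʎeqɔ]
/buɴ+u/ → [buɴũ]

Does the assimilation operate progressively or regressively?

The vowel /e/ surfaces as nasalised [ẽ] next to the preceding nasal /m/ — it has acquired the [+nasal] feature of its neighbour.
The other forms show the same pattern: /ʊ/ → [ʊ̃] after /ɲ/; /u/ → [ũ] after /ɴ/ — each time a vowel is nasalised next to a preceding nasal.
No change occurs in [ʐʊʎeqɔ] because the vowel at the boundary is adjacent to an oral consonant, not a nasal (/e/ next to /ʎ/).
Because the conditioning nasal is to the left of the vowel that changes, the process is progressive (perseverative).

progressive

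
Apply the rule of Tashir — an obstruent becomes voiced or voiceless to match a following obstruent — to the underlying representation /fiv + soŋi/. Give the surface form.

[fifsoŋi]

/v/ is a voiced labiodental fricative. The following trigger /s/ is voiceless, so /v/ must become voiceless as well.
A voiceless labiodental fricative is [f], so the surface segment is [f].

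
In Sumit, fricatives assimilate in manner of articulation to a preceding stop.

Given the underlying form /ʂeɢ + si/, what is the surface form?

The rule targets /s/ (voiceless alveolar fricative), which sits after the trigger /ɢ/ (stop).
Changing only its manner to stop gives [t] — the voiceless alveolar stop.

[ʂeɢti]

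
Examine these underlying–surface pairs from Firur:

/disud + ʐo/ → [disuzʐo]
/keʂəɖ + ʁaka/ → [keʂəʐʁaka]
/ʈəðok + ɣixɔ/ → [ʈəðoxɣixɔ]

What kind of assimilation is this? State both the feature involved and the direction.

Comparing underlying and surface forms, /d/ → [z] is the alternation; the neighbouring /ʐ/ is constant.
/d/ is a stop while /ʐ/ is a fricative; the output [z] is a fricative, matching the trigger — so the feature that spreads is manner.
Place and voice are unchanged, so the assimilation is partial, not total.
The other alternating forms pattern the same way: /ɖ/ → [ʐ] before /ʁ/ (stop → fricative, matching a fricative); /k/ → [x] before /ɣ/ (stop → fricative, matching a fricative) — only manner changes, and always toward the following segment.
The trigger is the following segment, so the direction is regressive (anticipatory).

regressive manner assimilation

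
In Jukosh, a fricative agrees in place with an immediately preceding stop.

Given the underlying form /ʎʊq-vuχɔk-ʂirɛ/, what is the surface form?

[ʎʊqʁuχɔkxirɛ]

/v/ is a voiced labiodental fricative. The preceding trigger /q/ is uvular, so /v/ must become uvular as well.
The voiced uvular fricative is [ʁ], so /v/ → [ʁ].
The same rule applies at the second boundary: /ʂ/ → [x] next to /k/.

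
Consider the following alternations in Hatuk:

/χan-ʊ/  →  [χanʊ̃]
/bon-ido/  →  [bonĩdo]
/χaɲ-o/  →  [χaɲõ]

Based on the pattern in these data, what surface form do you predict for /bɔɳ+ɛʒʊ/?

[bɔɳɛ̃ʒʊ]

The data show progressive nasality assimilation (vowel nasalisation): /ʊ/ → [ʊ̃] after /n/; /i/ → [ĩ] after /n/; /o/ → [õ] after /ɲ/ — a vowel is nasalised by an immediately preceding nasal consonant.
The vowel /ɛ/ is adjacent to the preceding nasal /ɳ/, so it acquires [+nasal] and surfaces as [ɛ̃].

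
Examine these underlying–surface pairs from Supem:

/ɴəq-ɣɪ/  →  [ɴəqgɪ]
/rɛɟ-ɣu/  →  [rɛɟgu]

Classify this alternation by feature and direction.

The segment that alternates is /ɣ/, which surfaces as [g] when adjacent to /q/.
The change fricative → stop matches the manner of the preceding /q/, identifying this as manner assimilation.
Place and voice are unchanged, so the assimilation is partial, not total.
The other alternating form patterns the same way: /ɣ/ → [g] after /ɟ/ (fricative → stop, matching a stop) — only manner changes, and always toward the preceding segment.
The trigger is the preceding segment, so the direction is progressive (perseverative).

progressive manner assimilation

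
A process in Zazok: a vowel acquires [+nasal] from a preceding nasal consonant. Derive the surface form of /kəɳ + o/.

The vowel /o/ is adjacent to the preceding nasal /ɳ/, so it acquires [+nasal] and surfaces as [õ].

[kəɳõ]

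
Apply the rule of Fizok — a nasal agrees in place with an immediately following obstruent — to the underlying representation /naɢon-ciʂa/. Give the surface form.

The rule targets /n/ (voiced alveolar nasal), which sits before the trigger /c/ (palatal).
Changing only its place to palatal gives [ɲ] — the voiced palatal nasal.

[naɢoɲciʂa]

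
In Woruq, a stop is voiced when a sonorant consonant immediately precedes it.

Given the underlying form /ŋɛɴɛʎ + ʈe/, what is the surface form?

/ʈ/ is a voiceless retroflex stop. The preceding trigger /ʎ/ is voiced, so /ʈ/ must become voiced as well.
A voiced retroflex stop is [ɖ], so the surface segment is [ɖ].

[ŋɛɴɛʎɖe]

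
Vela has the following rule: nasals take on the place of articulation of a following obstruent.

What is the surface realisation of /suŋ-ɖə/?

/ŋ/ is a voiced velar nasal. The following trigger /ɖ/ is retroflex, so /ŋ/ must become retroflex as well.
Changing only its place to retroflex gives [ɳ] — the voiced retroflex nasal.

[suɳɖə]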